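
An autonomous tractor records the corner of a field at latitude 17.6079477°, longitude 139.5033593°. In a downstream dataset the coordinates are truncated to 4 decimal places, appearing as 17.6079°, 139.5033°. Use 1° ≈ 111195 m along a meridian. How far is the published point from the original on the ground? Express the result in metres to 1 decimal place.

8.2 metres

The latitude changed by +0.0000477° and the longitude by +0.0000593°.
North–south shift: 0.0000477 × 111195 = 5.304 m.
E–W at 17.6079°: 0.0000593° × 111195 × cos 17.6079° = 0.0000593 × 111195 × 0.9531 ≈ 6.28493 m.
Distance: √(5.304² + 6.28493²) ≈ 8.22392 m.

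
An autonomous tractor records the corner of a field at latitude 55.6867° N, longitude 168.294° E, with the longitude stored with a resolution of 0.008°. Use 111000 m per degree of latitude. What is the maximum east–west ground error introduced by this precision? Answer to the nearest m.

With a 0.008° grid the true value lies within half a step, ±0.008°/2 = ±0.004°, of the stored one.
At latitude 55.6867° a degree of longitude spans 111000 m × cos 55.6867° = 111000 × 0.5637 ≈ 62572.7 m.
East–west error: 0.004° × 62572.7 m/° ≈ 250.291 m.

250 m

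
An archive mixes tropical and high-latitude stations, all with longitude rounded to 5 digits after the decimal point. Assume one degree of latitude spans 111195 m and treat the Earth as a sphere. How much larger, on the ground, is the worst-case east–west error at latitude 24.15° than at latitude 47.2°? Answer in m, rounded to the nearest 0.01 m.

0.13 m

Rounding to 5 decimal places leaves the longitude within ±5e-06° of the true value.
Error at 24.15° = 5e-06° × 111195 × cos 24.15° ≈ 0.55597 × 0.9125 = 0.50731 m.
At 47.2°: 5e-06° × 111195 × cos 47.2° = 5e-06 × 111195 × 0.6794 ≈ 0.37775 m.
So the lower-latitude error exceeds the higher by 0.50731 − 0.37775 = 0.12956 m.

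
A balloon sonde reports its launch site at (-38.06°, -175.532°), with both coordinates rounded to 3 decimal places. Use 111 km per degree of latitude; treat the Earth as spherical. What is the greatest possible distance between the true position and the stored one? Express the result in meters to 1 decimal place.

Rounding to 3 decimal places leaves each coordinate within ±0.0005° of the true value.
North–south component: 0.0005° × 111000 = 55.5 m.
Longitude error → 0.0005 × 111000 × cos 38.06° = 0.0005 × 111000 × 0.7874 ≈ 43.6988 m.
Combining orthogonally: (55.5² + 43.6988²)^½ ≈ 70.6388 m.

70.6 meters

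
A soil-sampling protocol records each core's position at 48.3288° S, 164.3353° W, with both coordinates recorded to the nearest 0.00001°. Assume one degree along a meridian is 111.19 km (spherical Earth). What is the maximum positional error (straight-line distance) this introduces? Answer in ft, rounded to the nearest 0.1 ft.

Rounding to 5 decimal places leaves each coordinate within ±5e-06° of the true value.
Latitude error → 5e-06 × 111190 = 0.55595 m along the meridian.
Longitude error → 5e-06 × 111190 × cos 48.3288° = 5e-06 × 111190 × 0.6649 ≈ 0.369626 m.
The two errors are perpendicular, so the maximum displacement is √(0.55595² + 0.369626²) ≈ 0.667611 m.
Converting: 0.667611 m × 3.2808 ft/m ≈ 2.1903 ft.

2.2 ft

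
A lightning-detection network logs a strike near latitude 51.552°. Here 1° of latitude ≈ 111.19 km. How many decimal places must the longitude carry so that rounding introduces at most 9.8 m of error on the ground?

At 51.552° one degree of longitude covers 111190 × cos 51.552° ≈ 111190 × 0.6218 ≈ 69138.4 m.
With N decimal places the half-ulp bound is 0.5·10⁻ᴺ°, or 0.5·10⁻ᴺ × 69138.4 m on the ground.
Need 0.5 × 69138.4 × 10⁻ᴺ ≤ 9.8 → 10⁻ᴺ ≤ 2.835e-04, so N ≥ 3.55.
At 3 places the error can reach 34.6 m, but 4 places keeps it to 3.46 m.

4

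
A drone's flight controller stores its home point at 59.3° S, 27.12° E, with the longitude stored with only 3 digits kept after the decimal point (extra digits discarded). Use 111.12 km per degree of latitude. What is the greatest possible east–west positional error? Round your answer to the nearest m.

Truncating at 3 decimal places can drop up to a full unit in the last place, so the longitude may be off by as much as 0.001°.
Parallels shrink by cos φ, so at 59.3° a degree of longitude is 111120 × 0.5105 ≈ 56731.5 m.
So at most 0.001° × 56731.5 ≈ 56.7315 m east–west.

57 m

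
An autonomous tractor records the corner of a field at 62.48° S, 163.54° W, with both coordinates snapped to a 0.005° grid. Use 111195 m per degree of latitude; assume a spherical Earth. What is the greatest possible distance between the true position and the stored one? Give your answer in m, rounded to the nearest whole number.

306 m

With a 0.005° grid the true value lies within half a step, ±0.005°/2 = ±0.0025°, of the stored one.
North–south component: 0.0025° × 111195 = 277.988 m.
Longitude error → 0.0025 × 111195 × cos 62.48° = 0.0025 × 111195 × 0.4621 ≈ 128.446 m.
The two errors are perpendicular, so the maximum displacement is √(277.988² + 128.446²) ≈ 306.228 m.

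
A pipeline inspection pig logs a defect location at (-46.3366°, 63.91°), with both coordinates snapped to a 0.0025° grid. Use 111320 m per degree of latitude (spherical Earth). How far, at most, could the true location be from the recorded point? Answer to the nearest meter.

169 meters

With a 0.0025° grid the true value lies within half a step, ±0.0025°/2 = ±0.00125°, of the stored one.
N–S: 0.00125° × 111320 m/° = 139.15 m.
Longitude error → 0.00125 × 111320 × cos 46.3366° = 0.00125 × 111320 × 0.6904 ≈ 96.072 m.
The two errors are perpendicular, so the maximum displacement is √(139.15² + 96.072²) ≈ 169.093 m.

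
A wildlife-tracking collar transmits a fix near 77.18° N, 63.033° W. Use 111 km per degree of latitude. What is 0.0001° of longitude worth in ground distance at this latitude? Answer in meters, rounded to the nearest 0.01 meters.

0.0001° of longitude at 77.18° is 0.0001 × 111000 × cos 77.18° ≈ 0.0001 × 24629.7 = 2.46297 m.

2.46 meters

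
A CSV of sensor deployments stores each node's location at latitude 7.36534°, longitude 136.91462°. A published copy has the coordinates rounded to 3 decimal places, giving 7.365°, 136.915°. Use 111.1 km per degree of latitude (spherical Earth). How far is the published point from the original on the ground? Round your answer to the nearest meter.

56 meters

Δlat = 7.36534 − 7.365 = +0.00034°; Δlon = 136.91462 − 136.915 = -0.00038°.
North–south shift: 0.00034 × 111100 = 37.774 m.
East–west at this latitude: -0.00038° × 111100 × cos 7.365° ≈ -0.00038 × 110183 = -41.8697 m.
Combined displacement = (37.774² + 41.8697²)^½ ≈ 56.391 m.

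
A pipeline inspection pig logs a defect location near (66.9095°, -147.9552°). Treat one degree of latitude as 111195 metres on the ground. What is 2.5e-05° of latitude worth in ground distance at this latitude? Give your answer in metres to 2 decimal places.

2.78 metres

2.5e-05° × 111195 m/° = 2.77988 m.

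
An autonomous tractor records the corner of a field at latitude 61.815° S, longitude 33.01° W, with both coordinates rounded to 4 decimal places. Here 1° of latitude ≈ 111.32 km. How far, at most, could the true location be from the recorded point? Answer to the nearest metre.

6 metres

Rounding to 4 decimal places leaves each coordinate within ±5e-05° of the true value.
N–S: 5e-05° × 111320 m/° = 5.566 m.
E–W at 61.815°: 5e-05° × 111320 × cos 61.815° = 5e-05 × 111320 × 0.4723 ≈ 2.62893 m.
The two errors are perpendicular, so the maximum displacement is √(5.566² + 2.62893²) ≈ 6.15562 m.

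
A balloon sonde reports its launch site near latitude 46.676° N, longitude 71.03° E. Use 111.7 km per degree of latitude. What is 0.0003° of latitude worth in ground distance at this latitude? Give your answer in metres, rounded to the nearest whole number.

0.0003° × 111700 m/° = 33.51 m.

34 metres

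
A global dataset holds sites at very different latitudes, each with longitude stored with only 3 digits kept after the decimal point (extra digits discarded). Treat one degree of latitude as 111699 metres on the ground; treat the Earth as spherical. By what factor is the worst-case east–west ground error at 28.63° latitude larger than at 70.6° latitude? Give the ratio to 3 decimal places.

Truncating at 3 decimal places can drop up to a full unit in the last place, so the longitude may be off by as much as 0.001°.
At 28.63°: 0.001° × 111699 × cos 28.63° = 0.001 × 111699 × 0.8777 ≈ 98.042 m.
Error at 70.6° = 0.001° × 111699 × cos 70.6° ≈ 111.7 × 0.3322 = 37.102 m.
Ratio: 98.042 / 37.102 = cos 28.63° / cos 70.6° ≈ 2.6425.

2.642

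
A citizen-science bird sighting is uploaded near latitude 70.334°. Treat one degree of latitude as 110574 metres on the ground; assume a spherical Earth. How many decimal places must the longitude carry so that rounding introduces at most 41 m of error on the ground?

3 decimal places

At 70.334° one degree of longitude covers 110574 × cos 70.334° ≈ 110574 × 0.3365 ≈ 37212.2 m.
With N decimal places the half-ulp bound is 0.5·10⁻ᴺ°, or 0.5·10⁻ᴺ × 37212.2 m on the ground.
Need 0.5 × 37212.2 × 10⁻ᴺ ≤ 41 → 10⁻ᴺ ≤ 2.204e-03, so N ≥ 2.66.
N = 2 would give 186 m (too coarse); N = 3 gives 18.6 m ≤ 41 m.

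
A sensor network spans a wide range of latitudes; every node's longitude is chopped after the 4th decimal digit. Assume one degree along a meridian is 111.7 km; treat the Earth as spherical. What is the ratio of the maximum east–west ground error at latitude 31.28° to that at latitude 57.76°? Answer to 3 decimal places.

Truncating at 4 decimal places can drop up to a full unit in the last place, so the longitude may be off by as much as 0.0001°.
At 31.28°: 0.0001° × 111700 × cos 31.28° = 0.0001 × 111700 × 0.8546 ≈ 9.5463 m.
Error at 57.76° = 0.0001° × 111700 × cos 57.76° ≈ 11.17 × 0.5335 = 5.9588 m.
Ratio: 9.5463 / 5.9588 = cos 31.28° / cos 57.76° ≈ 1.6020.

1.602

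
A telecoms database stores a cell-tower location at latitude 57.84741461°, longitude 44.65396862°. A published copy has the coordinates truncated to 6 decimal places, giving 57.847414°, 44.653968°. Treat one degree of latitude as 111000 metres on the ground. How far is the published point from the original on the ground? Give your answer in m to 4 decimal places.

The latitude changed by +0.00000061° and the longitude by +0.00000062°.
North–south shift: 0.00000061 × 111000 = 0.06771 m.
E–W at 57.8474°: 0.00000062° × 111000 × cos 57.8474° = 0.00000062 × 111000 × 0.5322 ≈ 0.0366243 m.
Distance: √(0.06771² + 0.0366243²) ≈ 0.0769804 m.

0.0770 m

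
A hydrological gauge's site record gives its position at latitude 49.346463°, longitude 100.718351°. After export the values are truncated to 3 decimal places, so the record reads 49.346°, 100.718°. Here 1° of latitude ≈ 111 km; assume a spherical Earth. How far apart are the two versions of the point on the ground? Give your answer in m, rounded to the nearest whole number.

Δlat = 49.346463 − 49.346 = +0.000463°; Δlon = 100.718351 − 100.718 = +0.000351°.
North–south shift: 0.000463 × 111000 = 51.393 m.
E–W at 49.346°: 0.000351° × 111000 × cos 49.346° = 0.000351 × 111000 × 0.6515 ≈ 25.3827 m.
Combined displacement = (51.393² + 25.3827²)^½ ≈ 57.3195 m.

57 m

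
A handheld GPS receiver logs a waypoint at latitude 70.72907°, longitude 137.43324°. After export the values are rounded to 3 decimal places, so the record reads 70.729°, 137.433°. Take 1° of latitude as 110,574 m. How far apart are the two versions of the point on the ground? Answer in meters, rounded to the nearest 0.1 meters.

The latitude changed by +0.00007° and the longitude by +0.00024°.
North–south shift: 0.00007 × 110574 = 7.74018 m.
East–west at this latitude: 0.00024° × 110574 × cos 70.729° ≈ 0.00024 × 36493.5 = 8.75843 m.
Hypotenuse of the two orthogonal shifts: √(7.74018² + 8.75843²) = 11.6885 m.

11.7 meters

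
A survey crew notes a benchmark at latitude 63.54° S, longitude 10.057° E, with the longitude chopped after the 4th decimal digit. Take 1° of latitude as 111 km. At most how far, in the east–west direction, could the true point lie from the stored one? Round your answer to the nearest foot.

Truncating at 4 decimal places can drop up to a full unit in the last place, so the longitude may be off by as much as 0.0001°.
At latitude 63.54° a degree of longitude spans 111000 m × cos 63.54° = 111000 × 0.4456 ≈ 49458.6 m.
So at most 0.0001° × 49458.6 ≈ 4.94586 m east–west.
In feet: 4.94586 m ÷ 0.3048 ≈ 16.227 ft.

16 feet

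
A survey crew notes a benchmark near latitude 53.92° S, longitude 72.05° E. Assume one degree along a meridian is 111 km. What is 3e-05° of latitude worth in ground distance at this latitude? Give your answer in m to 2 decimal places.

Along a meridian 3e-05° is 3e-05 × 111000 = 3.33 m.

3.33 m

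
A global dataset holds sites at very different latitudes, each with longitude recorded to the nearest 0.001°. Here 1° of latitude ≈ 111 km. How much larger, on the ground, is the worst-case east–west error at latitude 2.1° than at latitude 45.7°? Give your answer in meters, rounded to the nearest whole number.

Rounding to 3 decimal places leaves the longitude within ±0.0005° of the true value.
Error at 2.1° = 0.0005° × 111000 × cos 2.1° ≈ 55.5 × 0.9993 = 55.463 m.
At 45.7°: 0.0005° × 111000 × cos 45.7° = 0.0005 × 111000 × 0.6984 ≈ 38.762 m.
Difference: 55.463 − 38.762 = 16.701 m.

17 meters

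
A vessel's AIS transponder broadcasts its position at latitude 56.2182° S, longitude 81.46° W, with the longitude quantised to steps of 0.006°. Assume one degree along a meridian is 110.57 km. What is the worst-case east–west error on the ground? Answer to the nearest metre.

184 metres

With a 0.006° grid the true value lies within half a step, ±0.006°/2 = ±0.003°, of the stored one.
At latitude 56.2182° a degree of longitude spans 110570 m × cos 56.2182° = 110570 × 0.5560 ≈ 61480.4 m.
East–west error: 0.003° × 61480.4 m/° ≈ 184.441 m.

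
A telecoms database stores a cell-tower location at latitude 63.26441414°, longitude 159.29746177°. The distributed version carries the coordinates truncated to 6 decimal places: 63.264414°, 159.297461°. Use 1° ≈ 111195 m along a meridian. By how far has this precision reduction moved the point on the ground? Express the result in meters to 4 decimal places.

0.0415 meters

Δlat = 63.26441414 − 63.264414 = +0.00000014°; Δlon = 159.29746177 − 159.297461 = +0.00000077°.
North–south shift: 0.00000014 × 111195 = 0.0155673 m.
E–W at 63.2644°: 0.00000077° × 111195 × cos 63.2644° = 0.00000077 × 111195 × 0.4499 ≈ 0.0385183 m.
Combined displacement = (0.0155673² + 0.0385183²)^½ ≈ 0.0415451 m.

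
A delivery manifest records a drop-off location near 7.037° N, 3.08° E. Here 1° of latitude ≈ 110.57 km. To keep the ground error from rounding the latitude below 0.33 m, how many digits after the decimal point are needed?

One degree of latitude covers 110570 m.
N decimal places → at most half a unit in the last place, 0.5 × 10⁻ᴺ° = 110570/2 × 10⁻ᴺ m.
Setting 55285 × 10⁻ᴺ ≤ 0.33 gives 10ᴺ ≥ 1.675e+05, i.e. N ≥ 5.22.
So 6 decimal places suffice (0.0553 m); 5 would allow up to 0.553 m.

6 decimal places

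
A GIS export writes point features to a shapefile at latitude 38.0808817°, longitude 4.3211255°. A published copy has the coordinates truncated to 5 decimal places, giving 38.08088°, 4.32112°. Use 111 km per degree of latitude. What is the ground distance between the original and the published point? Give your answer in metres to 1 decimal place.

The latitude changed by +0.0000017° and the longitude by +0.0000055°.
North–south shift: 0.0000017 × 111000 = 0.1887 m.
E–W at 38.0809°: 0.0000055° × 111000 × cos 38.0809° = 0.0000055 × 111000 × 0.7871 ≈ 0.48055 m.
Distance: √(0.1887² + 0.48055²) ≈ 0.516271 m.

0.5 metres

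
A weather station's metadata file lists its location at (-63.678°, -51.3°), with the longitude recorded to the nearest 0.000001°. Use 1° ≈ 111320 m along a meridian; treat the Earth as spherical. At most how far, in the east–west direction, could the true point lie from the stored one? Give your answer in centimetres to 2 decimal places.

Rounding to 6 decimal places leaves the longitude within ±5e-07° of the true value.
Parallels shrink by cos φ, so at 63.678° a degree of longitude is 111320 × 0.4434 ≈ 49361 m.
East–west error: 5e-07° × 49361 m/° ≈ 0.0246805 m.
That is 0.0246805 m = 2.4681 cm.

2.47 centimetres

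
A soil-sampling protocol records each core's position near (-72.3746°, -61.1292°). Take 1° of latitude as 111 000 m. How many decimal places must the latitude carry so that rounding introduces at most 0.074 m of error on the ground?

6 decimal places

One degree of latitude covers 111000 m.
With N decimal places the half-ulp bound is 0.5·10⁻ᴺ°, or 0.5·10⁻ᴺ × 111000 m on the ground.
Setting 55500 × 10⁻ᴺ ≤ 0.074 gives 10ᴺ ≥ 7.5e+05, i.e. N ≥ 5.88.
So 6 decimal places suffice (0.0555 m); 5 would allow up to 0.555 m.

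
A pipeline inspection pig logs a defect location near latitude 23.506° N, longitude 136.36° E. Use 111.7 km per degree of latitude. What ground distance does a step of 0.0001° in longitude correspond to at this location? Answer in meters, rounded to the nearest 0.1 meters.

10.2 meters

At 23.506° a degree of longitude is 111700 × cos 23.506° ≈ 102431 m, so 0.0001° corresponds to 10.2431 m.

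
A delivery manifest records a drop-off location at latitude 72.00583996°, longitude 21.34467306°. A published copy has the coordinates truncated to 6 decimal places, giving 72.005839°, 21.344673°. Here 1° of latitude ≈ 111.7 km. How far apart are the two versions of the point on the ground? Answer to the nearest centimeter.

11 centimeters

Δlat = 72.00583996 − 72.005839 = +0.00000096°; Δlon = 21.34467306 − 21.344673 = +0.00000006°.
N–S: 0.00000096° × 111700 m/° = 0.107232 m.
E–W at 72.0058°: 0.00000006° × 111700 × cos 72.0058° = 0.00000006 × 111700 × 0.3089 ≈ 0.00207038 m.
Combined displacement = (0.107232² + 0.00207038²)^½ ≈ 0.107252 m.
That is 0.107252 m = 10.725 cm.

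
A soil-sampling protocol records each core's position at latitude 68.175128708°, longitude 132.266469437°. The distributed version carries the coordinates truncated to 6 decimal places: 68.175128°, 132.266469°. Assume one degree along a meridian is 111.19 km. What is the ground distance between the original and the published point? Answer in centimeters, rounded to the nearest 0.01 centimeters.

8.08 centimeters

The latitude changed by +0.000000708° and the longitude by +0.000000437°.
North–south shift: 0.000000708 × 111190 = 0.0787225 m.
East–west at this latitude: 0.000000437° × 111190 × cos 68.1751° ≈ 0.000000437 × 41337.2 = 0.0180644 m.
Hypotenuse of the two orthogonal shifts: √(0.0787225² + 0.0180644²) = 0.0807685 m.
That is 0.0807685 m = 8.0769 cm.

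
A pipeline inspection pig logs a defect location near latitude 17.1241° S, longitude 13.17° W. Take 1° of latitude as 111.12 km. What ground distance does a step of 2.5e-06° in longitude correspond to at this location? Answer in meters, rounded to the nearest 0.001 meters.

One degree of longitude here spans 111120 × cos 17.1241° = 111120 × 0.9557 ≈ 106194 m; 2.5e-06° of that is 0.265485 m.

0.265 meters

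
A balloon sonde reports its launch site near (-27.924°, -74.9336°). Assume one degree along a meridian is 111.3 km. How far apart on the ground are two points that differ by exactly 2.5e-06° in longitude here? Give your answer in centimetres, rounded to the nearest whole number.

25 centimetres

One degree of longitude here spans 111300 × cos 27.924° = 111300 × 0.8836 ≈ 98341.3 m; 2.5e-06° of that is 0.245853 m.
That is 0.245853 m = 24.585 cm.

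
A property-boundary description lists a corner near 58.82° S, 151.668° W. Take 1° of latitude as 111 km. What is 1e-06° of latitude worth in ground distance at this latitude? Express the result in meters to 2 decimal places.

0.11 meters

1e-06° × 111000 m/° = 0.111 m.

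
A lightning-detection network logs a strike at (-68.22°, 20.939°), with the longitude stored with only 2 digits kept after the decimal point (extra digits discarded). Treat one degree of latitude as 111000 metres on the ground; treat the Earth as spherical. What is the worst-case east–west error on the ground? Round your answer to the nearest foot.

1351 feet

Truncating at 2 decimal places can drop up to a full unit in the last place, so the longitude may be off by as much as 0.01°.
One degree of longitude at 68.22° is 111000 × cos 68.22° ≈ 111000 × 0.3710 = 41185.9 m.
East–west error: 0.01° × 41185.9 m/° ≈ 411.859 m.
In feet: 411.859 m ÷ 0.3048 ≈ 1351.2 ft.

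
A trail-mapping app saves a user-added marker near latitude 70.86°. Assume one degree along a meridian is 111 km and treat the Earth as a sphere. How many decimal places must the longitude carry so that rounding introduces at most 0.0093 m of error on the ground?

7

At 70.86° one degree of longitude covers 111000 × cos 70.86° ≈ 111000 × 0.3279 ≈ 36394.4 m.
N decimal places → at most half a unit in the last place, 0.5 × 10⁻ᴺ° = 36394.4/2 × 10⁻ᴺ m.
Need 0.5 × 36394.4 × 10⁻ᴺ ≤ 0.0093 → 10⁻ᴺ ≤ 5.111e-07, so N ≥ 6.29.
So 7 decimal places suffice (0.00182 m); 6 would allow up to 0.0182 m.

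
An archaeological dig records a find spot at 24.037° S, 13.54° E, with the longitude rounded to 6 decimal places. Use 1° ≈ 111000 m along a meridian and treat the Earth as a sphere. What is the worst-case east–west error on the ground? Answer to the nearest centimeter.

5 centimeters

Rounding to 6 decimal places leaves the longitude within ±5e-07° of the true value.
Parallels shrink by cos φ, so at 24.037° a degree of longitude is 111000 × 0.9133 ≈ 101374 m.
Maximum E–W displacement: 5e-07 × 101374 = 0.0506872 m.
That is 0.0506872 m = 5.0687 cm.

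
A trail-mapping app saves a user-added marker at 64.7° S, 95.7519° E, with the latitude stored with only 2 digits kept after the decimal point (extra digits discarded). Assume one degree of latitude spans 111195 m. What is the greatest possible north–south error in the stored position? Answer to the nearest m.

1112 m

Truncating at 2 decimal places can drop up to a full unit in the last place, so the latitude may be off by as much as 0.01°.
Along the meridian that is 0.01° × 111195 m/° = 1111.95 m.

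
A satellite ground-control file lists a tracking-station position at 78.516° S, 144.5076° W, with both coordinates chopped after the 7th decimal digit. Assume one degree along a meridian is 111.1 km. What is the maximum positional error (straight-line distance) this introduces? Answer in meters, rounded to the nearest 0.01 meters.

Truncating at 7 decimal places can drop up to a full unit in the last place, so each coordinate may be off by as much as 1e-07°.
North–south component: 1e-07° × 111100 = 0.01111 m.
Longitude error → 1e-07 × 111100 × cos 78.516° = 1e-07 × 111100 × 0.1991 ≈ 0.00221194 m.
Combining orthogonally: (0.01111² + 0.00221194²)^½ ≈ 0.0113281 m.

0.01 meters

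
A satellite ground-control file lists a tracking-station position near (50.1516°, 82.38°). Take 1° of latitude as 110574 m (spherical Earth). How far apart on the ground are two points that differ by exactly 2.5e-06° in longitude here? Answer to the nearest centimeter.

At 50.1516° a degree of longitude is 110574 × cos 50.1516° ≈ 70851.2 m, so 2.5e-06° corresponds to 0.177128 m.
That is 0.177128 m = 17.713 cm.

18 centimeters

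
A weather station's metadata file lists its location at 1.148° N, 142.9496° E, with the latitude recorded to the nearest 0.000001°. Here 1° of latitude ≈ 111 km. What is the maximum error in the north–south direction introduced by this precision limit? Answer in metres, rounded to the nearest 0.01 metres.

0.06 metres

Rounding to 6 decimal places leaves the latitude within ±5e-07° of the true value.
North–south distance: 5e-07° × 111000 m/° = 0.0555 m.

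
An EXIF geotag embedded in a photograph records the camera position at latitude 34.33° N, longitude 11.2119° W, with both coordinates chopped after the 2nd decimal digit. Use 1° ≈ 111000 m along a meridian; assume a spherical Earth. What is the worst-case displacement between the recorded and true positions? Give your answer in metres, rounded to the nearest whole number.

1440 metres

Truncating at 2 decimal places can drop up to a full unit in the last place, so each coordinate may be off by as much as 0.01°.
N–S: 0.01° × 111000 m/° = 1110 m.
East–west component at 34.33°: 0.01° × 111000 × cos 34.33° ≈ 0.01 × 91664.1 ≈ 916.641 m.
Worst case both components are at the extreme and orthogonal: √(1110² + 916.641²) ≈ 1439.56 m.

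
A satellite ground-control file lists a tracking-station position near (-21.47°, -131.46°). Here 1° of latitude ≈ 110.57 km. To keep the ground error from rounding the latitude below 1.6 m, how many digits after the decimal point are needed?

One degree of latitude covers 110570 m.
Rounding to N decimal places gives at most 0.5 × 10⁻ᴺ degrees of error, i.e. 0.5 × 10⁻ᴺ × 110570 m.
Setting 55285 × 10⁻ᴺ ≤ 1.6 gives 10ᴺ ≥ 3.455e+04, i.e. N ≥ 4.54.
At 4 places the error can reach 5.53 m, but 5 places keeps it to 0.553 m.

5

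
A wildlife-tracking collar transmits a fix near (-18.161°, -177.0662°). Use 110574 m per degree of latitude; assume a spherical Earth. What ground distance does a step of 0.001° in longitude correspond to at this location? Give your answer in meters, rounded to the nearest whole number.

105 meters

0.001° of longitude at 18.161° is 0.001 × 110574 × cos 18.161° ≈ 0.001 × 105066 = 105.066 m.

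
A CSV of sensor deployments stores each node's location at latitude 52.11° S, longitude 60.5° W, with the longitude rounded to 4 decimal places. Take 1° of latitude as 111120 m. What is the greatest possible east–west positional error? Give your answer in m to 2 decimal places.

3.41 m

Rounding to 4 decimal places leaves the longitude within ±5e-05° of the true value.
At latitude 52.11° a degree of longitude spans 111120 m × cos 52.11° = 111120 × 0.6141 ≈ 68244.1 m.
So at most 5e-05° × 68244.1 ≈ 3.4122 m east–west.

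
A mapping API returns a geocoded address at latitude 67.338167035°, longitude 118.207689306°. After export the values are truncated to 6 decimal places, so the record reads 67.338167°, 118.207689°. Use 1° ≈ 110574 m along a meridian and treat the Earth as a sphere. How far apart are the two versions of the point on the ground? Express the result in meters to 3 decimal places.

The latitude changed by +0.000000035° and the longitude by +0.000000306°.
North–south shift: 0.000000035 × 110574 = 0.00387009 m.
E–W at 67.3382°: 0.000000306° × 110574 × cos 67.3382° = 0.000000306 × 110574 × 0.3853 ≈ 0.0130366 m.
Combined displacement = (0.00387009² + 0.0130366²)^½ ≈ 0.0135989 m.

0.014 meters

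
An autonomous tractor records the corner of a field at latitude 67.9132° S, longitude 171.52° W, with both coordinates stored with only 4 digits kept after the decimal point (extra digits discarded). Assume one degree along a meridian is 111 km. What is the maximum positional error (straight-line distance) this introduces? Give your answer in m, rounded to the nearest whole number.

12 m

Truncating at 4 decimal places can drop up to a full unit in the last place, so each coordinate may be off by as much as 0.0001°.
North–south component: 0.0001° × 111000 = 11.1 m.
E–W at 67.9132°: 0.0001° × 111000 × cos 67.9132° = 0.0001 × 111000 × 0.3760 ≈ 4.17372 m.
Worst case both components are at the extreme and orthogonal: √(11.1² + 4.17372²) ≈ 11.8587 m.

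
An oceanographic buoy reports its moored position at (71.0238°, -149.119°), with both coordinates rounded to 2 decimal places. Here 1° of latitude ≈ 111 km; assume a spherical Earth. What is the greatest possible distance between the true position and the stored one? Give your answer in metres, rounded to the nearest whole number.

Rounding to 2 decimal places leaves each coordinate within ±0.005° of the true value.
Latitude error → 0.005 × 111000 = 555 m along the meridian.
Longitude error → 0.005 × 111000 × cos 71.0238° = 0.005 × 111000 × 0.3252 ≈ 180.472 m.
Combining orthogonally: (555² + 180.472²)^½ ≈ 583.605 m.

584 metres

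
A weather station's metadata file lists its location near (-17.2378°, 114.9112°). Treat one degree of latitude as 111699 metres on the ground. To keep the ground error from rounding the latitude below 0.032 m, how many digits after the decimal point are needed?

One degree of latitude covers 111699 m.
With N decimal places the half-ulp bound is 0.5·10⁻ᴺ°, or 0.5·10⁻ᴺ × 111699 m on the ground.
Setting 55849.5 × 10⁻ᴺ ≤ 0.032 gives 10ᴺ ≥ 1.745e+06, i.e. N ≥ 6.24.
So 7 decimal places suffice (0.00558 m); 6 would allow up to 0.0558 m.

7 decimal places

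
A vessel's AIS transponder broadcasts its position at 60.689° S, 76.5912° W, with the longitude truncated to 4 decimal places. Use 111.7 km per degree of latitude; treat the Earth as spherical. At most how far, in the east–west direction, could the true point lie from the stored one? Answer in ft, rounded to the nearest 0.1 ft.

17.9 ft

Truncating at 4 decimal places can drop up to a full unit in the last place, so the longitude may be off by as much as 0.0001°.
One degree of longitude at 60.689° is 111700 × cos 60.689° ≈ 111700 × 0.4895 = 54682.7 m.
East–west error: 0.0001° × 54682.7 m/° ≈ 5.46827 m.
In feet: 5.46827 m ÷ 0.3048 ≈ 17.941 ft.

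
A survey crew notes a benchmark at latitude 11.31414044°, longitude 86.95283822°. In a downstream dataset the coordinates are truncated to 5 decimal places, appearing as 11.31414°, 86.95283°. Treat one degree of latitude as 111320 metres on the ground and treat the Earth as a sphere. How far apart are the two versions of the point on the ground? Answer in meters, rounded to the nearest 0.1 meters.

0.9 meters

Δlat = 11.31414044 − 11.31414 = +0.00000044°; Δlon = 86.95283822 − 86.95283 = +0.00000822°.
N–S: 0.00000044° × 111320 m/° = 0.0489808 m.
E–W at 11.3141°: 0.00000822° × 111320 × cos 11.3141° = 0.00000822 × 111320 × 0.9806 ≈ 0.897268 m.
Combined displacement = (0.0489808² + 0.897268²)^½ ≈ 0.898603 m.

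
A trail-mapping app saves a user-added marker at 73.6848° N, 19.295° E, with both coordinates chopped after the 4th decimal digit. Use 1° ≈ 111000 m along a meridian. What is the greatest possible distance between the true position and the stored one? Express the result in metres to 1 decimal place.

Truncating at 4 decimal places can drop up to a full unit in the last place, so each coordinate may be off by as much as 0.0001°.
N–S: 0.0001° × 111000 m/° = 11.1 m.
East–west component at 73.6848°: 0.0001° × 111000 × cos 73.6848° ≈ 0.0001 × 31182.3 ≈ 3.11823 m.
Worst case both components are at the extreme and orthogonal: √(11.1² + 3.11823²) ≈ 11.5297 m.

11.5 metres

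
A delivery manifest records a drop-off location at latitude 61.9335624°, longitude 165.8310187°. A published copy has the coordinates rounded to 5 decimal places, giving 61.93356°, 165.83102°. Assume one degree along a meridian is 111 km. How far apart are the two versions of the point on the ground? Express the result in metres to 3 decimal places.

0.275 metres

Δlat = 61.9335624 − 61.93356 = +0.0000024°; Δlon = 165.8310187 − 165.83102 = -0.0000013°.
North–south shift: 0.0000024 × 111000 = 0.2664 m.
East–west at this latitude: -0.0000013° × 111000 × cos 61.9336° ≈ -0.0000013 × 52225 = -0.0678924 m.
Hypotenuse of the two orthogonal shifts: √(0.2664² + 0.0678924²) = 0.274915 m.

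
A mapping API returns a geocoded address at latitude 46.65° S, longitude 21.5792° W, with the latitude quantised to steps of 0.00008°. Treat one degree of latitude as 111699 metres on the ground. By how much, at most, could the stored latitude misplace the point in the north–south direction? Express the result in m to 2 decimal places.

4.47 m

With a 0.00008° grid the true value lies within half a step, ±0.00008°/2 = ±4e-05°, of the stored one.
North–south distance: 4e-05° × 111699 m/° = 4.46796 m.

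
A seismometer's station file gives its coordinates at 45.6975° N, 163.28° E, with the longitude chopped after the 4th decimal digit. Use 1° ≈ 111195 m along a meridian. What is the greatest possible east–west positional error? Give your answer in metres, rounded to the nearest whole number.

8 metres

Truncating at 4 decimal places can drop up to a full unit in the last place, so the longitude may be off by as much as 0.0001°.
Parallels shrink by cos φ, so at 45.6975° a degree of longitude is 111195 × 0.6984 ≈ 77663.8 m.
So at most 0.0001° × 77663.8 ≈ 7.76638 m east–west.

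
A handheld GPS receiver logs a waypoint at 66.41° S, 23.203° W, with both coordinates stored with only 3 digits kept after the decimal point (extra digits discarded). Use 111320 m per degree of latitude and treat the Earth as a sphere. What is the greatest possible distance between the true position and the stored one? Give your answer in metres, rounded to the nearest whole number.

120 metres

Truncating at 3 decimal places can drop up to a full unit in the last place, so each coordinate may be off by as much as 0.001°.
North–south component: 0.001° × 111320 = 111.32 m.
E–W at 66.41°: 0.001° × 111320 × cos 66.41° = 0.001 × 111320 × 0.4002 ≈ 44.549 m.
Worst case both components are at the extreme and orthogonal: √(111.32² + 44.549²) ≈ 119.903 m.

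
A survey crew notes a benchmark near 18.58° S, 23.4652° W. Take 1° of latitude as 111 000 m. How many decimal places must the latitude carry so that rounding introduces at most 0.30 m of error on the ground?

One degree of latitude covers 111000 m.
N decimal places → at most half a unit in the last place, 0.5 × 10⁻ᴺ° = 111000/2 × 10⁻ᴺ m.
Setting 55500 × 10⁻ᴺ ≤ 0.30 gives 10ᴺ ≥ 1.85e+05, i.e. N ≥ 5.27.
N = 5 would give 0.555 m (too coarse); N = 6 gives 0.0555 m ≤ 0.30 m.

6 decimal places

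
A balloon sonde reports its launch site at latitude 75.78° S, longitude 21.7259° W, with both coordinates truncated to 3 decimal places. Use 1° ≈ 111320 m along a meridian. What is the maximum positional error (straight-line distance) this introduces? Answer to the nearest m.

115 m

Truncating at 3 decimal places can drop up to a full unit in the last place, so each coordinate may be off by as much as 0.001°.
Latitude error → 0.001 × 111320 = 111.32 m along the meridian.
East–west component at 75.78°: 0.001° × 111320 × cos 75.78° ≈ 0.001 × 27345.3 ≈ 27.3453 m.
Combining orthogonally: (111.32² + 27.3453²)^½ ≈ 114.629 m.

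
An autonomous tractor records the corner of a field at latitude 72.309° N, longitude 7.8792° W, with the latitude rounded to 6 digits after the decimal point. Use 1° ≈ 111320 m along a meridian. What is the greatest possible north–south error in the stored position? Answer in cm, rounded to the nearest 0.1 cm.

5.6 cm

Rounding to 6 decimal places leaves the latitude within ±5e-07° of the true value.
North–south distance: 5e-07° × 111320 m/° = 0.05566 m.
That is 0.05566 m = 5.566 cm.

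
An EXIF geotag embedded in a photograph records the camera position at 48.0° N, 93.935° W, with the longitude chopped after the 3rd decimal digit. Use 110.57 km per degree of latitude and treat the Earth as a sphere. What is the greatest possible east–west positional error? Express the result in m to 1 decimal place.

Truncating at 3 decimal places can drop up to a full unit in the last place, so the longitude may be off by as much as 0.001°.
Parallels shrink by cos φ, so at 48° a degree of longitude is 110570 × 0.6691 ≈ 73985.8 m.
Maximum E–W displacement: 0.001 × 73985.8 = 73.9858 m.

74.0 m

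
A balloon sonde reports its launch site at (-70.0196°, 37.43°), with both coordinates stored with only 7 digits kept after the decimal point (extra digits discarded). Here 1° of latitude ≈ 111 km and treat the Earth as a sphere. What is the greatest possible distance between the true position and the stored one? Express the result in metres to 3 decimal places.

Truncating at 7 decimal places can drop up to a full unit in the last place, so each coordinate may be off by as much as 1e-07°.
North–south component: 1e-07° × 111000 = 0.0111 m.
East–west component at 70.0196°: 1e-07° × 111000 × cos 70.0196° ≈ 1e-07 × 37928.6 ≈ 0.00379286 m.
The two errors are perpendicular, so the maximum displacement is √(0.0111² + 0.00379286²) ≈ 0.0117301 m.

0.012 metres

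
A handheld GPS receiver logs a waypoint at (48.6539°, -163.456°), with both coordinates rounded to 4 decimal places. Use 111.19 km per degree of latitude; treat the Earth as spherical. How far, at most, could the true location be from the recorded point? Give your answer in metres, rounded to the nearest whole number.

7 metres

Rounding to 4 decimal places leaves each coordinate within ±5e-05° of the true value.
North–south component: 5e-05° × 111190 = 5.5595 m.
Longitude error → 5e-05 × 111190 × cos 48.6539° = 5e-05 × 111190 × 0.6606 ≈ 3.67264 m.
Combining orthogonally: (5.5595² + 3.67264²)^½ ≈ 6.66306 m.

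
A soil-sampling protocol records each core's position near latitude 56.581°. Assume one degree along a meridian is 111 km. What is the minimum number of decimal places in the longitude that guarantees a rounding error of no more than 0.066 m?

At 56.581° one degree of longitude covers 111000 × cos 56.581° ≈ 111000 × 0.5508 ≈ 61134.1 m.
Rounding to N decimal places gives at most 0.5 × 10⁻ᴺ degrees of error, i.e. 0.5 × 10⁻ᴺ × 61134.1 m.
Setting 30567 × 10⁻ᴺ ≤ 0.066 gives 10ᴺ ≥ 4.631e+05, i.e. N ≥ 5.67.
So 6 decimal places suffice (0.0306 m); 5 would allow up to 0.306 m.

6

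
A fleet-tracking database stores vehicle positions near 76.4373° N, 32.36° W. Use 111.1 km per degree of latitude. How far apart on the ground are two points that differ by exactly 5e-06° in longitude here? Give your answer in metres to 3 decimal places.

0.130 metres

At 76.4373° a degree of longitude is 111100 × cos 76.4373° ≈ 26054 m, so 5e-06° corresponds to 0.13027 m.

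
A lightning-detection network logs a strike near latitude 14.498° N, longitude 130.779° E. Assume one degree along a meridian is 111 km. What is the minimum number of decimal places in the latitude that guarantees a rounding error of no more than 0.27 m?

6

One degree of latitude covers 111000 m.
N decimal places → at most half a unit in the last place, 0.5 × 10⁻ᴺ° = 111000/2 × 10⁻ᴺ m.
Setting 55500 × 10⁻ᴺ ≤ 0.27 gives 10ᴺ ≥ 2.056e+05, i.e. N ≥ 5.31.
N = 5 would give 0.555 m (too coarse); N = 6 gives 0.0555 m ≤ 0.27 m.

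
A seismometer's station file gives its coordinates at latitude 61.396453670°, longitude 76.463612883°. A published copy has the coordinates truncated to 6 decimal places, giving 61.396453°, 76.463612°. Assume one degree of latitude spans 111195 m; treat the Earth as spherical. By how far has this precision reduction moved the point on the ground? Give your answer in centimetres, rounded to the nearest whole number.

9 centimetres

The latitude changed by +0.000000670° and the longitude by +0.000000883°.
N–S: 0.000000670° × 111195 m/° = 0.0745006 m.
E–W at 61.3965°: 0.000000883° × 111195 × cos 61.3965° = 0.000000883 × 111195 × 0.4787 ≈ 0.0470058 m.
Combined displacement = (0.0745006² + 0.0470058²)^½ ≈ 0.0880902 m.
That is 0.0880902 m = 8.809 cm.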